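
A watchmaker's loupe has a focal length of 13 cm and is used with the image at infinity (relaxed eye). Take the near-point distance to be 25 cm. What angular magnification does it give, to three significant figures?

1.92

M = D/f = 25/13 = 1.923.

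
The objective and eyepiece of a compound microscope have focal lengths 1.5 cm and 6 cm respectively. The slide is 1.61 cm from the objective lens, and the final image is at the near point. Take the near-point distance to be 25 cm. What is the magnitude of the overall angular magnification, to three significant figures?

70.5

Objective: 1/d_i = 1/f_obj - 1/d_o = 1/1.5 - 1/1.61 = 0.04555 cm^-1, so d_i = 21.955 cm.
m_obj = -d_i/d_o = -21.955/1.61 = -13.636.
Eyepiece angular magnification (image at near point): M_eye = 1 + D/f_e = 1 + 25/6 = 5.167.
Overall M = m_obj x M_eye = (-13.636)(5.167) = -70.45.
|M| = 70.45.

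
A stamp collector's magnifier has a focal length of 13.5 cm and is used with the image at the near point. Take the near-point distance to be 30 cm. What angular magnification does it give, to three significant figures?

M = 1 + D/f = 1 + 30/13.5 = 3.222.

3.22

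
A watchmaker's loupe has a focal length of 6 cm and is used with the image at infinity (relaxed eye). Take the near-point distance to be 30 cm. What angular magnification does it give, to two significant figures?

M = D/f = 30/6 = 5.000.

5.0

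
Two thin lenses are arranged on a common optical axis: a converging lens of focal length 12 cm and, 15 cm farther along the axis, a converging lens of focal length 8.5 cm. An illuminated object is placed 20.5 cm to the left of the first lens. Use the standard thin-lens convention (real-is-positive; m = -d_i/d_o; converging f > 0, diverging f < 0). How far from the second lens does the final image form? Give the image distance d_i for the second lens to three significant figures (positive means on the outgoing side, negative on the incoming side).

5.28 cm

Lens 1: 1/d_i1 = 1/f_1 - 1/d_o1 = 1/12 - 1/20.5 = 0.03455 cm^-1, so d_i1 = 28.941 cm.
This image would form 28.941 cm past lens 1, i.e. 13.941 cm beyond lens 2, so it is a virtual object for lens 2: d_o2 = 15 - 28.941 = -13.941 cm.
Lens 2: 1/d_i2 = 1/f_2 - 1/d_o2 = 1/8.5 - 1/(-13.941) = 0.18938 cm^-1, so d_i2 = 5.280 cm.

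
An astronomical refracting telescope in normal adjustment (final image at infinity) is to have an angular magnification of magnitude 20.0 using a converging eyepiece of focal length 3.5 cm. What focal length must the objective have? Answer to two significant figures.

|M| = f_obj/|f_eye|, so f_obj = |M| x |f_eye| = 20.0 x 3.5 = 70.000 cm.

70 cm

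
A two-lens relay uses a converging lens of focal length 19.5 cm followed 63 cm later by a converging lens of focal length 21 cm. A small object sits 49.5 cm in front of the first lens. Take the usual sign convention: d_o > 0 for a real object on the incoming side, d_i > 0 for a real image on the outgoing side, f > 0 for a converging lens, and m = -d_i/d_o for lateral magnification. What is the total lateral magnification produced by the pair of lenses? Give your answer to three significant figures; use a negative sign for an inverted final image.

1.39

First lens: d_i1 = 1/(1/19.5 - 1/49.5) = 32.175 cm.
m_1 = -(32.175)/49.5 = -0.6500.
The intermediate image is 32.175 cm to the right of lens 1, so d_o2 = L - d_i1 = 63 - 32.175 = 30.825 cm.
Second lens: d_i2 = 1/(1/21 - 1/(30.825)) = 65.885 cm.
m_2 = -(65.885)/(30.825) = -2.1374.
Total m = m_1 x m_2 = (-0.6500)(-2.1374) = 1.3893.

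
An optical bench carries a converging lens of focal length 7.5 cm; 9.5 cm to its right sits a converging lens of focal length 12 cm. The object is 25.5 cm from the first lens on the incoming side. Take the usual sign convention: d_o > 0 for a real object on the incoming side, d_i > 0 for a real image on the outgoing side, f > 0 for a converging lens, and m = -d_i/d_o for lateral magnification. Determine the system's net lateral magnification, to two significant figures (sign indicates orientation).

Lens 1: 1/d_i1 = 1/f_1 - 1/d_o1 = 1/7.5 - 1/25.5 = 0.09412 cm^-1, so d_i1 = 10.625 cm.
m_1 = -(10.625)/25.5 = -0.4167.
Since 10.625 cm > 9.5 cm, the first image lies past the second lens and serves as a virtual object: d_o2 = L - d_i1 = -1.125 cm.
Lens 2: 1/d_i2 = 1/f_2 - 1/d_o2 = 1/12 - 1/(-1.125) = 0.97222 cm^-1, so d_i2 = 1.029 cm.
m_2 = -(1.029)/(-1.125) = 0.9143.
Total m = m_1 x m_2 = (-0.4167)(0.9143) = -0.3810.

-0.38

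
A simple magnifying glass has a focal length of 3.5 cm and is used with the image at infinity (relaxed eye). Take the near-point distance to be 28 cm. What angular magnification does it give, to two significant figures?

M = D/f = 28/3.5 = 8.000.

8.0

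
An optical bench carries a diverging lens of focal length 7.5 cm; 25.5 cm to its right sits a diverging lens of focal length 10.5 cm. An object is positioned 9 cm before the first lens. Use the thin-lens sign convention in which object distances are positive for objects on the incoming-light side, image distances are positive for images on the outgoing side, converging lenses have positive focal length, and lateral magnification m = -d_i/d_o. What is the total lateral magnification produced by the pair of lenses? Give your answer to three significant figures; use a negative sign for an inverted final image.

First lens: d_i1 = 1/(1/(-7.5) - 1/9) = -4.091 cm.
m_1 = -(-4.091)/9 = 0.4545.
The intermediate image is virtual, 4.091 cm to the left of lens 1, so d_o2 = L - d_i1 = 25.5 - (-4.091) = 29.591 cm.
Second lens: d_i2 = 1/(1/(-10.5) - 1/(29.591)) = -7.750 cm.
m_2 = -(-7.750)/(29.591) = 0.2619.
Total m = m_1 x m_2 = (0.4545)(0.2619) = 0.1190.

0.119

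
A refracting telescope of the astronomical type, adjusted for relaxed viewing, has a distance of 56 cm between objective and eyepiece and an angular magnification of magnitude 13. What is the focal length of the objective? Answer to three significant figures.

52.0 cm

In normal adjustment the tube length equals f_obj + f_eye and |M| = f_obj/f_eye.
So f_obj = 13 f_eye and 13 f_eye + f_eye = 56 cm, giving f_eye = 56/14 = 4.000 cm and f_obj = 52.000 cm.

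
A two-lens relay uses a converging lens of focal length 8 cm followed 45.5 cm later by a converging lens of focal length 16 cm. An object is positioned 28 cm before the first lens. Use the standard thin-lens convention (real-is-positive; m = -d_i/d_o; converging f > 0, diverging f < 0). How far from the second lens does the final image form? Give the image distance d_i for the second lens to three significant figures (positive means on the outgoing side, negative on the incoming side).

30.0 cm

First lens: d_i1 = 1/(1/8 - 1/28) = 11.200 cm.
The intermediate image is 11.200 cm to the right of lens 1, so d_o2 = L - d_i1 = 45.5 - 11.200 = 34.300 cm.
Second lens: d_i2 = 1/(1/16 - 1/(34.300)) = 29.989 cm.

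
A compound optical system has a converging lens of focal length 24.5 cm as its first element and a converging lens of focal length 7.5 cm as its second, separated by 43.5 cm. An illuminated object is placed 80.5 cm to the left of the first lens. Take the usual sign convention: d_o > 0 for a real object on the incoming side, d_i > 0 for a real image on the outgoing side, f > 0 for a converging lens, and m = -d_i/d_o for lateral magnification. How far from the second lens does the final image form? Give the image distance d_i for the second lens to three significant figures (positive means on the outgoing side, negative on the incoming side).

First lens: d_i1 = 1/(1/24.5 - 1/80.5) = 35.219 cm.
The intermediate image is 35.219 cm to the right of lens 1, so d_o2 = L - d_i1 = 43.5 - 35.219 = 8.281 cm.
Second lens: d_i2 = 1/(1/7.5 - 1/(8.281)) = 79.500 cm.

79.5 cm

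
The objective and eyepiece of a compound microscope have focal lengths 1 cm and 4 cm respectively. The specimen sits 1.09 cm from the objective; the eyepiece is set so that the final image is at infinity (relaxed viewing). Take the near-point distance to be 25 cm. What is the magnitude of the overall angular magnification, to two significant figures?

69

Objective: 1/d_i = 1/f_obj - 1/d_o = 1/1 - 1/1.09 = 0.08257 cm^-1, so d_i = 12.111 cm.
m_obj = -d_i/d_o = -12.111/1.09 = -11.111.
Eyepiece angular magnification (image at infinity): M_eye = D/f_e = 25/4 = 6.250.
Overall M = m_obj x M_eye = (-11.111)(6.250) = -69.44.
|M| = 69.44.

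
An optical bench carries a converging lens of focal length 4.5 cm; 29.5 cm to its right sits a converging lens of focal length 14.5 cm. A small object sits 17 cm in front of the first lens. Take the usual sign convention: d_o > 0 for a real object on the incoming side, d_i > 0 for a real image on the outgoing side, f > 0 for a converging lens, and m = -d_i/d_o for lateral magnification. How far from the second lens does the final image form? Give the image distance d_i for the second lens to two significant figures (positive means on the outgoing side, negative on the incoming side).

38 cm

Applying the thin-lens equation to the first lens, 1/4.5 = 1/17 + 1/d_i1, which gives d_i1 = 6.120 cm.
The intermediate image is 6.120 cm to the right of lens 1, so d_o2 = L - d_i1 = 29.5 - 6.120 = 23.380 cm.
Applying the thin-lens equation again with f_2 = 14.5 cm and d_o2 = 23.380 cm gives d_i2 = 38.177 cm.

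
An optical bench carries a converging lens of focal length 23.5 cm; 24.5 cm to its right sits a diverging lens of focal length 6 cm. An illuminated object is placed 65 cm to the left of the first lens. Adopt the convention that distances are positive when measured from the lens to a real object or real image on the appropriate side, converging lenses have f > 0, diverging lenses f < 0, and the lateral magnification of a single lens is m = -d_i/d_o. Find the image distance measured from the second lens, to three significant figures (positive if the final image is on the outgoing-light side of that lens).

Lens 1: 1/d_i1 = 1/f_1 - 1/d_o1 = 1/23.5 - 1/65 = 0.02717 cm^-1, so d_i1 = 36.807 cm.
This image would form 36.807 cm past lens 1, i.e. 12.307 cm beyond lens 2, so it is a virtual object for lens 2: d_o2 = 24.5 - 36.807 = -12.307 cm.
Lens 2: 1/d_i2 = 1/f_2 - 1/d_o2 = 1/(-6) - 1/(-12.307) = -0.08541 cm^-1, so d_i2 = -11.708 cm.

-11.7 cm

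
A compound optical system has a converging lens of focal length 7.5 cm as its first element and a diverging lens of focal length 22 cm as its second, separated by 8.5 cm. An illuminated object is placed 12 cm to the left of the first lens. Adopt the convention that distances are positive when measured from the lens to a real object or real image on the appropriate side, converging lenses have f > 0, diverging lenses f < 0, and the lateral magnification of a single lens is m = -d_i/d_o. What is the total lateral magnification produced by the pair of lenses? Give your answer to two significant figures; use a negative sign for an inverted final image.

-3.5

Lens 1: 1/d_i1 = 1/f_1 - 1/d_o1 = 1/7.5 - 1/12 = 0.05000 cm^-1, so d_i1 = 20.000 cm.
m_1 = -(20.000)/12 = -1.6667.
Since 20.000 cm > 8.5 cm, the first image lies past the second lens and serves as a virtual object: d_o2 = L - d_i1 = -11.500 cm.
Lens 2: 1/d_i2 = 1/f_2 - 1/d_o2 = 1/(-22) - 1/(-11.500) = 0.04150 cm^-1, so d_i2 = 24.095 cm.
m_2 = -(24.095)/(-11.500) = 2.0952.
Total m = m_1 x m_2 = (-1.6667)(2.0952) = -3.4921.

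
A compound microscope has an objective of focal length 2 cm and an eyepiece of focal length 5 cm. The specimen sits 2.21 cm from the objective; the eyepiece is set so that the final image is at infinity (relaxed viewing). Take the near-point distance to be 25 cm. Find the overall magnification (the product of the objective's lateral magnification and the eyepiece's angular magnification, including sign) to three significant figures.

-47.6

Objective: 1/d_i = 1/f_obj - 1/d_o = 1/2 - 1/2.21 = 0.04751 cm^-1, so d_i = 21.048 cm.
m_obj = -d_i/d_o = -21.048/2.21 = -9.524.
Eyepiece angular magnification (image at infinity): M_eye = D/f_e = 25/5 = 5.000.
Overall M = m_obj x M_eye = (-9.524)(5.000) = -47.62.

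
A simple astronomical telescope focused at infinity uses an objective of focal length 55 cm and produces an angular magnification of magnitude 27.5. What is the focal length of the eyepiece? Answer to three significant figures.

2.00 cm

|M| = f_obj/f_eye, so f_eye = f_obj/|M| = 55/27.5 = 2.000 cm.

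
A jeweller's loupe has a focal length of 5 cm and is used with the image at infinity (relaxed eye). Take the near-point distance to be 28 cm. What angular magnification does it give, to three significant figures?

5.60

M = D/f = 28/5 = 5.600.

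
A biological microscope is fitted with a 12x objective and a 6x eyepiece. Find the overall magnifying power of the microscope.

The overall magnification of a compound microscope is the product of the objective and eyepiece magnifications:
M = M_obj x M_eye = 12 x 6 = 72.

72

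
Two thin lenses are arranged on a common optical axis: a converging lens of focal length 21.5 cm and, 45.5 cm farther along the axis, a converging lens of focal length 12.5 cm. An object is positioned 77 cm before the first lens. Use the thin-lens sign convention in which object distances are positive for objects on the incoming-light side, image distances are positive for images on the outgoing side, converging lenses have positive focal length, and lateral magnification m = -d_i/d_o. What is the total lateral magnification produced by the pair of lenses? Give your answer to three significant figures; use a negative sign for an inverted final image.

1.53

Lens 1: 1/d_i1 = 1/f_1 - 1/d_o1 = 1/21.5 - 1/77 = 0.03352 cm^-1, so d_i1 = 29.829 cm.
m_1 = -(29.829)/77 = -0.3874.
Object distance for lens 2: d_o2 = 45.5 - 29.829 = 15.671 cm.
Lens 2: 1/d_i2 = 1/f_2 - 1/d_o2 = 1/12.5 - 1/(15.671) = 0.01619 cm^-1, so d_i2 = 61.772 cm.
m_2 = -(61.772)/(15.671) = -3.9418.
Total m = m_1 x m_2 = (-0.3874)(-3.9418) = 1.5270.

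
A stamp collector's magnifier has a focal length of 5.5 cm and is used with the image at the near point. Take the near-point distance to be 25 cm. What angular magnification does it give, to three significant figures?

5.55

M = 1 + D/f = 1 + 25/5.5 = 5.545.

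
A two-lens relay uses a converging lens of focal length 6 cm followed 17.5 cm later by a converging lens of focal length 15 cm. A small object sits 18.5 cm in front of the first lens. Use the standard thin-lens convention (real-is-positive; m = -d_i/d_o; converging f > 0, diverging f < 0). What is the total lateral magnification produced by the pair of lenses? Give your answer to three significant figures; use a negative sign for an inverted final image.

First lens: d_i1 = 1/(1/6 - 1/18.5) = 8.880 cm.
m_1 = -(8.880)/18.5 = -0.4800.
Object distance for lens 2: d_o2 = 17.5 - 8.880 = 8.620 cm.
Second lens: d_i2 = 1/(1/15 - 1/(8.620)) = -20.266 cm.
m_2 = -(-20.266)/(8.620) = 2.3511.
The system's lateral magnification is m_1 m_2 = (-0.4800)(2.3511) = -1.1285.

-1.13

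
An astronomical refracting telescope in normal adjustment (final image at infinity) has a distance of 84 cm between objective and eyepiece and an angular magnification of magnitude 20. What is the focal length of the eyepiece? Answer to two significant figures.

In normal adjustment the tube length equals f_obj + f_eye and |M| = f_obj/f_eye.
So f_obj = 20 f_eye and 20 f_eye + f_eye = 84 cm, giving f_eye = 84/21 = 4.000 cm and f_obj = 80.000 cm.

4.0 cm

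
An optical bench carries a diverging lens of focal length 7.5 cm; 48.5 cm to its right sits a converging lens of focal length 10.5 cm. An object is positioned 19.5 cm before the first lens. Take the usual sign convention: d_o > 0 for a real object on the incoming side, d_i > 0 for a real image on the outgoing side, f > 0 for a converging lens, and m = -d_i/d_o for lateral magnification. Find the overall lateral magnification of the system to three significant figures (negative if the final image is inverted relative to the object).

First lens: d_i1 = 1/(1/(-7.5) - 1/19.5) = -5.417 cm.
m_1 = -(-5.417)/19.5 = 0.2778.
The intermediate image is virtual, 5.417 cm to the left of lens 1, so d_o2 = L - d_i1 = 48.5 - (-5.417) = 53.917 cm.
Second lens: d_i2 = 1/(1/10.5 - 1/(53.917)) = 13.039 cm.
m_2 = -(13.039)/(53.917) = -0.2418.
The system's lateral magnification is m_1 m_2 = (0.2778)(-0.2418) = -0.0672.

-0.0672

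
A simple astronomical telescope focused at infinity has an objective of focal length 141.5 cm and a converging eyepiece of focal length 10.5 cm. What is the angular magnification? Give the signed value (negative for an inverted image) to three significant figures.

M = -f_obj/f_eye = -141.5/(10.5) = -13.476.

-13.5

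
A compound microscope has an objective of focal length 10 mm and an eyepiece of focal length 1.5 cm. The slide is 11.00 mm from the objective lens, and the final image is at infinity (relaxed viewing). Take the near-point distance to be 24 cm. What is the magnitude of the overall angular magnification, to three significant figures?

160

Convert to cm: f_obj = 10 mm = 1 cm; d_o = 11.00 mm = 1.10 cm.
Objective: 1/d_i = 1/f_obj - 1/d_o = 1/1 - 1/1.10 = 0.09091 cm^-1, so d_i = 11.000 cm.
m_obj = -d_i/d_o = -11.000/1.10 = -10.000.
Eyepiece angular magnification (image at infinity): M_eye = D/f_e = 24/1.5 = 16.000.
Overall M = m_obj x M_eye = (-10.000)(16.000) = -160.00.
|M| = 160.00.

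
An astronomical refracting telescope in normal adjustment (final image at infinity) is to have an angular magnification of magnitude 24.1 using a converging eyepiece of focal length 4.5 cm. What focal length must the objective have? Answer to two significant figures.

110 cm

|M| = f_obj/|f_eye|, so f_obj = |M| x |f_eye| = 24.1 x 4.5 = 108.450 cm.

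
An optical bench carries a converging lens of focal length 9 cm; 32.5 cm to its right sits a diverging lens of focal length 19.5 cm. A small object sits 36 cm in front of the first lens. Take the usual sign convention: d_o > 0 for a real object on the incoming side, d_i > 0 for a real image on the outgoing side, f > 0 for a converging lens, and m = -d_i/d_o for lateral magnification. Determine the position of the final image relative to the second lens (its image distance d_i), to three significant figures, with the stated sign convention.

Lens 1: 1/d_i1 = 1/f_1 - 1/d_o1 = 1/9 - 1/36 = 0.08333 cm^-1, so d_i1 = 12.000 cm.
Object distance for lens 2: d_o2 = 32.5 - 12.000 = 20.500 cm.
Lens 2: 1/d_i2 = 1/f_2 - 1/d_o2 = 1/(-19.5) - 1/(20.500) = -0.10006 cm^-1, so d_i2 = -9.994 cm.

-9.99 cm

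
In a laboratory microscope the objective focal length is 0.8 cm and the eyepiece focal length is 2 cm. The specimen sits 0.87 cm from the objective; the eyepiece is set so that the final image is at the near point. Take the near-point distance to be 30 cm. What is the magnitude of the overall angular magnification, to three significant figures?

183

Objective: 1/d_i = 1/f_obj - 1/d_o = 1/0.8 - 1/0.87 = 0.10057 cm^-1, so d_i = 9.943 cm.
m_obj = -d_i/d_o = -9.943/0.87 = -11.429.
Eyepiece angular magnification (image at near point): M_eye = 1 + D/f_e = 1 + 30/2 = 16.000.
Overall M = m_obj x M_eye = (-11.429)(16.000) = -182.86.
|M| = 182.86.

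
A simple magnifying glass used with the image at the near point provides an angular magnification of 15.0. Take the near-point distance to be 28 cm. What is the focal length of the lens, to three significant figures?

For the image at the near point, M = 1 + D/f.
f = D/(M - 1) = 28/(15.0 - 1) = 2.000 cm.

2.00 cm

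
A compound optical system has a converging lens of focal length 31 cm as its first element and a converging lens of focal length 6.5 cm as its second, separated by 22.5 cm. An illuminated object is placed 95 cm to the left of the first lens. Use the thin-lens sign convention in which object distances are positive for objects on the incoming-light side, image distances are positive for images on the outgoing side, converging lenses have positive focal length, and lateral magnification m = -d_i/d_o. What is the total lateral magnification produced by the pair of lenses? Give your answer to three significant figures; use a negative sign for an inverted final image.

-0.105

First lens: d_i1 = 1/(1/31 - 1/95) = 46.016 cm.
m_1 = -(46.016)/95 = -0.4844.
This image would form 46.016 cm past lens 1, i.e. 23.516 cm beyond lens 2, so it is a virtual object for lens 2: d_o2 = 22.5 - 46.016 = -23.516 cm.
Second lens: d_i2 = 1/(1/6.5 - 1/(-23.516)) = 5.092 cm.
m_2 = -(5.092)/(-23.516) = 0.2166.
The system's lateral magnification is m_1 m_2 = (-0.4844)(0.2166) = -0.1049.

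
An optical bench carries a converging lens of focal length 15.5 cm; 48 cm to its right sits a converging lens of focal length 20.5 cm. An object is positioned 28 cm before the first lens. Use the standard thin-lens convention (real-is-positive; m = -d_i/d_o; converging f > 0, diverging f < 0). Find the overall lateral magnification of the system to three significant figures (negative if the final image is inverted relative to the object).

First lens: d_i1 = 1/(1/15.5 - 1/28) = 34.720 cm.
m_1 = -(34.720)/28 = -1.2400.
Object distance for lens 2: d_o2 = 48 - 34.720 = 13.280 cm.
Second lens: d_i2 = 1/(1/20.5 - 1/(13.280)) = -37.706 cm.
m_2 = -(-37.706)/(13.280) = 2.8393.
The system's lateral magnification is m_1 m_2 = (-1.2400)(2.8393) = -3.5208.

-3.52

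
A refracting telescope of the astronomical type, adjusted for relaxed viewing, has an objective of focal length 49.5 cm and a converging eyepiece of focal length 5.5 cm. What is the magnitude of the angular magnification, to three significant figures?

9.00

|M| = f_obj/|f_eye| = 49.5/5.5 = 9.000.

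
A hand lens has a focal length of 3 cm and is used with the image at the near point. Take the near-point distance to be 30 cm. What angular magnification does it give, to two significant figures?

M = 1 + D/f = 1 + 30/3 = 11.000.

11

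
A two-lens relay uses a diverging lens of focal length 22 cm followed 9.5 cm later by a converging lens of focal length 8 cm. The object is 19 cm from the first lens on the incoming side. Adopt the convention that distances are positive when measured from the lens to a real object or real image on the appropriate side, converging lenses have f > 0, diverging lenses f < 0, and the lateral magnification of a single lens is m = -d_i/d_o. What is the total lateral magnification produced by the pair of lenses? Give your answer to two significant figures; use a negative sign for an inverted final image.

-0.37

Lens 1: 1/d_i1 = 1/f_1 - 1/d_o1 = 1/(-22) - 1/19 = -0.09809 cm^-1, so d_i1 = -10.195 cm.
m_1 = -(-10.195)/19 = 0.5366.
With d_i1 < 0 the first image is virtual and lies on the object side; the object distance for lens 2 is d_o2 = 9.5 - (-10.195) = 19.695 cm.
Lens 2: 1/d_i2 = 1/f_2 - 1/d_o2 = 1/8 - 1/(19.695) = 0.07423 cm^-1, so d_i2 = 13.472 cm.
m_2 = -(13.472)/(19.695) = -0.6840.
Total m = m_1 x m_2 = (0.5366)(-0.6840) = -0.3670.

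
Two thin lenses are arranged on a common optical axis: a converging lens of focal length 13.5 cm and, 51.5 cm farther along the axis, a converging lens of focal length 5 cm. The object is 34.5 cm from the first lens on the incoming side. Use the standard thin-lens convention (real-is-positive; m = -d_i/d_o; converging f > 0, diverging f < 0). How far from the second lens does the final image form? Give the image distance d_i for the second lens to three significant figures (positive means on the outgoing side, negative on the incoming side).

6.03 cm

First lens: d_i1 = 1/(1/13.5 - 1/34.5) = 22.179 cm.
The intermediate image is 22.179 cm to the right of lens 1, so d_o2 = L - d_i1 = 51.5 - 22.179 = 29.321 cm.
Second lens: d_i2 = 1/(1/5 - 1/(29.321)) = 6.028 cm.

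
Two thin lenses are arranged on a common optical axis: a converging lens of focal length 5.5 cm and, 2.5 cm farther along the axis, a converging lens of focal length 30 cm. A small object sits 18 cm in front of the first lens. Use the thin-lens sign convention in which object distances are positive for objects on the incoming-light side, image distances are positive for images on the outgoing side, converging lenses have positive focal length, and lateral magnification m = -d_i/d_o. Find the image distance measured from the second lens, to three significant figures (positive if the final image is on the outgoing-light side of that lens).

Applying the thin-lens equation to the first lens, 1/5.5 = 1/18 + 1/d_i1, which gives d_i1 = 7.920 cm.
This image would form 7.920 cm past lens 1, i.e. 5.420 cm beyond lens 2, so it is a virtual object for lens 2: d_o2 = 2.5 - 7.920 = -5.420 cm.
Applying the thin-lens equation again with f_2 = 30 cm and d_o2 = -5.420 cm gives d_i2 = 4.591 cm.

4.59 cm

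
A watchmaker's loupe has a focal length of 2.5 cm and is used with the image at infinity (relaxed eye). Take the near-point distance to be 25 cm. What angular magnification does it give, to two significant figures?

10

M = D/f = 25/2.5 = 10.000.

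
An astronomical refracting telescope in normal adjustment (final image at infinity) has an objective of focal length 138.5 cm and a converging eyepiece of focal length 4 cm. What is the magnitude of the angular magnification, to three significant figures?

34.6

|M| = f_obj/|f_eye| = 138.5/4 = 34.625.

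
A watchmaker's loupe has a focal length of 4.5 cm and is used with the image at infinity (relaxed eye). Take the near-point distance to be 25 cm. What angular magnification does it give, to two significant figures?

5.6

M = D/f = 25/4.5 = 5.556.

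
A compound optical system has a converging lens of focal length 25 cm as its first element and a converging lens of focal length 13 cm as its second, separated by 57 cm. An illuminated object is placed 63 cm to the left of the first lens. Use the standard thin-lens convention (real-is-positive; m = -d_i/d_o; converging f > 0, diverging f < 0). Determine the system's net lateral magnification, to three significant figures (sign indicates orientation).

3.35

Applying the thin-lens equation to the first lens, 1/25 = 1/63 + 1/d_i1, which gives d_i1 = 41.447 cm.
Its lateral magnification is m_1 = -d_i1/d_o1 = -(41.447)/63 = -0.6579.
The intermediate image is 41.447 cm to the right of lens 1, so d_o2 = L - d_i1 = 57 - 41.447 = 15.553 cm.
Applying the thin-lens equation again with f_2 = 13 cm and d_o2 = 15.553 cm gives d_i2 = 79.206 cm.
m_2 = -(79.206)/(15.553) = -5.0928.
Overall magnification: m = m_1 m_2 = 3.3505.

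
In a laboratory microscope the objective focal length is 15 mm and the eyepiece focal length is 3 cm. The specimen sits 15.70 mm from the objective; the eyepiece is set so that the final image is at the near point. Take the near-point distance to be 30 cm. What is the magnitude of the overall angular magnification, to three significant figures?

Convert to cm: f_obj = 15 mm = 1.5 cm; d_o = 15.70 mm = 1.57 cm.
Objective: 1/d_i = 1/f_obj - 1/d_o = 1/1.5 - 1/1.57 = 0.02972 cm^-1, so d_i = 33.643 cm.
m_obj = -d_i/d_o = -33.643/1.57 = -21.429.
Eyepiece angular magnification (image at near point): M_eye = 1 + D/f_e = 1 + 30/3 = 11.000.
Overall M = m_obj x M_eye = (-21.429)(11.000) = -235.71.
|M| = 235.71.

236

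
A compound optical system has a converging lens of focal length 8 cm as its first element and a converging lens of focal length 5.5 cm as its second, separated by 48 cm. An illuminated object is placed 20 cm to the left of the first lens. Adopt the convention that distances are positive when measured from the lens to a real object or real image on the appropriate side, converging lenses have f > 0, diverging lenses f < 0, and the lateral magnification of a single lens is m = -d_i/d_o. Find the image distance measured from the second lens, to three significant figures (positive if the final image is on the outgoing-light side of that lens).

6.54 cm

Lens 1: 1/d_i1 = 1/f_1 - 1/d_o1 = 1/8 - 1/20 = 0.07500 cm^-1, so d_i1 = 13.333 cm.
The intermediate image is 13.333 cm to the right of lens 1, so d_o2 = L - d_i1 = 48 - 13.333 = 34.667 cm.
Lens 2: 1/d_i2 = 1/f_2 - 1/d_o2 = 1/5.5 - 1/(34.667) = 0.15297 cm^-1, so d_i2 = 6.537 cm.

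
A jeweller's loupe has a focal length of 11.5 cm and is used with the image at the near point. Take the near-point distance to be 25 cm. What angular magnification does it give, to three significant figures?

M = 1 + D/f = 1 + 25/11.5 = 3.174.

3.17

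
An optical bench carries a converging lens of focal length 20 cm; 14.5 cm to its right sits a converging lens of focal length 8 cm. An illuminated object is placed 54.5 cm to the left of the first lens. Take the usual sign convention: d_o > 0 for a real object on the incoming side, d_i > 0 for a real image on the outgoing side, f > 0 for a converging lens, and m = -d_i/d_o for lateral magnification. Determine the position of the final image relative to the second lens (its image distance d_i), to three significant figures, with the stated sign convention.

5.45 cm

Lens 1: 1/d_i1 = 1/f_1 - 1/d_o1 = 1/20 - 1/54.5 = 0.03165 cm^-1, so d_i1 = 31.594 cm.
Since 31.594 cm > 14.5 cm, the first image lies past the second lens and serves as a virtual object: d_o2 = L - d_i1 = -17.094 cm.
Lens 2: 1/d_i2 = 1/f_2 - 1/d_o2 = 1/8 - 1/(-17.094) = 0.18350 cm^-1, so d_i2 = 5.450 cm.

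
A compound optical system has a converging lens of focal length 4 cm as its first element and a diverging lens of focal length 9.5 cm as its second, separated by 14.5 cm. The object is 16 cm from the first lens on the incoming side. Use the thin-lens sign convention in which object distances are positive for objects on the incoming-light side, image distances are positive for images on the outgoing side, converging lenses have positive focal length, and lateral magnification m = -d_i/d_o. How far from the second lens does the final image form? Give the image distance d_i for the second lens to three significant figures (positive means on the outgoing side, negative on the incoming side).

-4.67 cm

First lens: d_i1 = 1/(1/4 - 1/16) = 5.333 cm.
The intermediate image is 5.333 cm to the right of lens 1, so d_o2 = L - d_i1 = 14.5 - 5.333 = 9.167 cm.
Second lens: d_i2 = 1/(1/(-9.5) - 1/(9.167)) = -4.665 cm.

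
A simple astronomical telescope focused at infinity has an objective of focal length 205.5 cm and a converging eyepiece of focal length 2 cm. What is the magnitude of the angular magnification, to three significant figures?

103

|M| = f_obj/|f_eye| = 205.5/2 = 102.750.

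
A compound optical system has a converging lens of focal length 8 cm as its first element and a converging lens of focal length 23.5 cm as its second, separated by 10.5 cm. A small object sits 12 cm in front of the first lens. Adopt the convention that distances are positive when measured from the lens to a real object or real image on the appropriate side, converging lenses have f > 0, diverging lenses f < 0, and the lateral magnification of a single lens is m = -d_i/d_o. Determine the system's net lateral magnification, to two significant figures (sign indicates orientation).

-1.3

Lens 1: 1/d_i1 = 1/f_1 - 1/d_o1 = 1/8 - 1/12 = 0.04167 cm^-1, so d_i1 = 24.000 cm.
m_1 = -(24.000)/12 = -2.0000.
Since 24.000 cm > 10.5 cm, the first image lies past the second lens and serves as a virtual object: d_o2 = L - d_i1 = -13.500 cm.
Lens 2: 1/d_i2 = 1/f_2 - 1/d_o2 = 1/23.5 - 1/(-13.500) = 0.11663 cm^-1, so d_i2 = 8.574 cm.
m_2 = -(8.574)/(-13.500) = 0.6351.
Overall magnification: m = m_1 m_2 = -1.2703.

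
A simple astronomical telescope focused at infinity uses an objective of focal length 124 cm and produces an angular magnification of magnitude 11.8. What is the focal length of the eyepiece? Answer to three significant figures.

10.5 cm

|M| = f_obj/f_eye, so f_eye = f_obj/|M| = 124/11.8 = 10.508 cm.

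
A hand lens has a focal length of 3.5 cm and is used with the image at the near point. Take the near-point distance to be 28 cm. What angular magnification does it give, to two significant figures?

9.0

M = 1 + D/f = 1 + 28/3.5 = 9.000.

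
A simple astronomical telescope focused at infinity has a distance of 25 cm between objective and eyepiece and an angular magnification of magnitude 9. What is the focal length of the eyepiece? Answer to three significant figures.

2.50 cm

In normal adjustment the tube length equals f_obj + f_eye and |M| = f_obj/f_eye.
So f_obj = 9 f_eye and 9 f_eye + f_eye = 25 cm, giving f_eye = 25/10 = 2.500 cm and f_obj = 22.500 cm.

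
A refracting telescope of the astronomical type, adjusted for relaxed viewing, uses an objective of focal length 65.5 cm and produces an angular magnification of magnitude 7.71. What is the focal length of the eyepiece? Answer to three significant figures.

|M| = f_obj/f_eye, so f_eye = f_obj/|M| = 65.5/7.71 = 8.495 cm.

8.50 cm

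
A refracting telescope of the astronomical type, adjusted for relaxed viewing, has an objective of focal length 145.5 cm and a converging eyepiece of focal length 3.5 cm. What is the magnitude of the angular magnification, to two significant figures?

42

|M| = f_obj/|f_eye| = 145.5/3.5 = 41.571.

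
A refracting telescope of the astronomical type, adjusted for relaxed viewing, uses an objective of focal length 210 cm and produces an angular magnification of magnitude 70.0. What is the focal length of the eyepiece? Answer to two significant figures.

3.0 cm

|M| = f_obj/f_eye, so f_eye = f_obj/|M| = 210/70.0 = 3.000 cm.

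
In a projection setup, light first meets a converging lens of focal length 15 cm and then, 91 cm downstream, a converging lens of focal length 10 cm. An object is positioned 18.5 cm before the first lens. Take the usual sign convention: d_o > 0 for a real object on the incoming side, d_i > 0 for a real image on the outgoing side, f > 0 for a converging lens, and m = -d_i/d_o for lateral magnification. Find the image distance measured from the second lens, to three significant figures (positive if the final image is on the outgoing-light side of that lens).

68.3 cm

First lens: d_i1 = 1/(1/15 - 1/18.5) = 79.286 cm.
The intermediate image is 79.286 cm to the right of lens 1, so d_o2 = L - d_i1 = 91 - 79.286 = 11.714 cm.
Second lens: d_i2 = 1/(1/10 - 1/(11.714)) = 68.333 cm.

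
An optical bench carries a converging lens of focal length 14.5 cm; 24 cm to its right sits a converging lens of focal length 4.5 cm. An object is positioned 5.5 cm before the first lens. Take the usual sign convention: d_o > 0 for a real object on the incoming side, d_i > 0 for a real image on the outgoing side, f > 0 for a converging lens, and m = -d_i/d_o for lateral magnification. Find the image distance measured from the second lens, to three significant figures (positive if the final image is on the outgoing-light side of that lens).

5.21 cm

Lens 1: 1/d_i1 = 1/f_1 - 1/d_o1 = 1/14.5 - 1/5.5 = -0.11285 cm^-1, so d_i1 = -8.861 cm.
The intermediate image is virtual, 8.861 cm to the left of lens 1, so d_o2 = L - d_i1 = 24 - (-8.861) = 32.861 cm.
Lens 2: 1/d_i2 = 1/f_2 - 1/d_o2 = 1/4.5 - 1/(32.861) = 0.19179 cm^-1, so d_i2 = 5.214 cm.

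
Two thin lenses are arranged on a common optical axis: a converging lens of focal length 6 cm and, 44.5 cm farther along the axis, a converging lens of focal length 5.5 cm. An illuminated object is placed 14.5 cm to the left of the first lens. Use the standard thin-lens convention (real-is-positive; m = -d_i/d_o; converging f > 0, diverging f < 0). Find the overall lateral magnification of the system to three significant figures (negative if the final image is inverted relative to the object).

First lens: d_i1 = 1/(1/6 - 1/14.5) = 10.235 cm.
m_1 = -(10.235)/14.5 = -0.7059.
That image sits 34.265 cm in front of the second lens, so d_o2 = 34.265 cm.
Second lens: d_i2 = 1/(1/5.5 - 1/(34.265)) = 6.552 cm.
m_2 = -(6.552)/(34.265) = -0.1912.
Overall magnification: m = m_1 m_2 = 0.1350.

0.135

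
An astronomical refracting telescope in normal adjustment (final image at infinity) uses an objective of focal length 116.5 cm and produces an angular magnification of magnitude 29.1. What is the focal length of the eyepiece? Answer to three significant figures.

4.00 cm

|M| = f_obj/f_eye, so f_eye = f_obj/|M| = 116.5/29.1 = 4.003 cm.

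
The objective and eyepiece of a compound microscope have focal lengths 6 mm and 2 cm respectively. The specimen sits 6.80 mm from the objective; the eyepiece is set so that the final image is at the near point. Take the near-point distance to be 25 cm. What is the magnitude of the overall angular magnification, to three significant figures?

101

Convert to cm: f_obj = 6 mm = 0.6 cm; d_o = 6.80 mm = 0.68 cm.
Objective: 1/d_i = 1/f_obj - 1/d_o = 1/0.6 - 1/0.68 = 0.19608 cm^-1, so d_i = 5.100 cm.
m_obj = -d_i/d_o = -5.100/0.68 = -7.500.
Eyepiece angular magnification (image at near point): M_eye = 1 + D/f_e = 1 + 25/2 = 13.500.
Overall M = m_obj x M_eye = (-7.500)(13.500) = -101.25.
|M| = 101.25.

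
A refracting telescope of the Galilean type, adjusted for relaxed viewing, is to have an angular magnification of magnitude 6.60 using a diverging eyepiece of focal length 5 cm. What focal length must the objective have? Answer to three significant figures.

|M| = f_obj/|f_eye|, so f_obj = |M| x |f_eye| = 6.6 x 5 = 33.000 cm.

33.0 cm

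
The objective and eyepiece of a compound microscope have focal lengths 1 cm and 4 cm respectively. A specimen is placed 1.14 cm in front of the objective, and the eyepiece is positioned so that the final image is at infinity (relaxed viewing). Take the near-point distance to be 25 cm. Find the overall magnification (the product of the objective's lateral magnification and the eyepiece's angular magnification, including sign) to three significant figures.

-44.6

Objective: 1/d_i = 1/f_obj - 1/d_o = 1/1 - 1/1.14 = 0.12281 cm^-1, so d_i = 8.143 cm.
m_obj = -d_i/d_o = -8.143/1.14 = -7.143.
Eyepiece angular magnification (image at infinity): M_eye = D/f_e = 25/4 = 6.250.
Overall M = m_obj x M_eye = (-7.143)(6.250) = -44.64.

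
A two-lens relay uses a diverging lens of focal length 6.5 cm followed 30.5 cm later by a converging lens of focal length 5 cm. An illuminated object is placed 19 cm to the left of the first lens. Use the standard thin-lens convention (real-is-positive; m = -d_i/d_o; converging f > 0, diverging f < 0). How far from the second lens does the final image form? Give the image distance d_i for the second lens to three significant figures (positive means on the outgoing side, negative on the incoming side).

5.82 cm

Lens 1: 1/d_i1 = 1/f_1 - 1/d_o1 = 1/(-6.5) - 1/19 = -0.20648 cm^-1, so d_i1 = -4.843 cm.
With d_i1 < 0 the first image is virtual and lies on the object side; the object distance for lens 2 is d_o2 = 30.5 - (-4.843) = 35.343 cm.
Lens 2: 1/d_i2 = 1/f_2 - 1/d_o2 = 1/5 - 1/(35.343) = 0.17171 cm^-1, so d_i2 = 5.824 cm.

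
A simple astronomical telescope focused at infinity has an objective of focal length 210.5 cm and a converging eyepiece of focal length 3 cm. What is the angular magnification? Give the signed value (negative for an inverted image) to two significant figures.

M = -f_obj/f_eye = -210.5/(3) = -70.167.

-70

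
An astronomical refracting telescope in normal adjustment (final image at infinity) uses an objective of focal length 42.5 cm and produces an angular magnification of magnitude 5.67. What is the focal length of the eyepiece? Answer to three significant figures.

7.50 cm

|M| = f_obj/f_eye, so f_eye = f_obj/|M| = 42.5/5.67 = 7.496 cm.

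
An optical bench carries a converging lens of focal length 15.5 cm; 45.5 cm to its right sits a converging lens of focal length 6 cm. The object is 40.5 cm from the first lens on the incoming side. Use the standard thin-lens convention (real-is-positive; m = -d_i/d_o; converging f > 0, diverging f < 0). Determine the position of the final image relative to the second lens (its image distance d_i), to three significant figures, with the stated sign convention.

Lens 1: 1/d_i1 = 1/f_1 - 1/d_o1 = 1/15.5 - 1/40.5 = 0.03982 cm^-1, so d_i1 = 25.110 cm.
Object distance for lens 2: d_o2 = 45.5 - 25.110 = 20.390 cm.
Lens 2: 1/d_i2 = 1/f_2 - 1/d_o2 = 1/6 - 1/(20.390) = 0.11762 cm^-1, so d_i2 = 8.502 cm.

8.50 cm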